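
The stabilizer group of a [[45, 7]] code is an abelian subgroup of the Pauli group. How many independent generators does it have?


For an [[n,k]] stabilizer code:
Number of stabilizer generators = n - k
= 45 - 7
= 38

38


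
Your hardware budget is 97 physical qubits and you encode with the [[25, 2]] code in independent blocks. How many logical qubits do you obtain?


Each code block uses 25 physical qubits for 2 logical qubit(s).
Number of complete blocks = floor(97 / 25) = 3
Logical qubits = 3 * 2
= 6

6


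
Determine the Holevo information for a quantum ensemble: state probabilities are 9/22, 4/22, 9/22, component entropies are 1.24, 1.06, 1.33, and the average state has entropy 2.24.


chi = S(rho) - sum_i p_i * S(rho_i)
Weighted entropy = 9/22 * 1.24 + 4/22 * 1.06 + 9/22 * 1.33
= 1.2441
chi = 2.24 - 1.2441
= 0.9959

0.9959


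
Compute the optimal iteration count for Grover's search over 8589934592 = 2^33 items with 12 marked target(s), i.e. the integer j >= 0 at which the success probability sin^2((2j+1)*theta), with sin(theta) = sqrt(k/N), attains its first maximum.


After j Grover iterations the success probability is P(j) = sin^2((2j+1)*theta), where sin(theta) = sqrt(k/N).
N = 2^33 = 8589934592, k = 12
sin(theta) = sqrt(k/N) = 3.73762473e-05
theta = arcsin(sqrt(k/N)) = 3.73762473e-05 rad
P(j) reaches its first maximum when (2j+1)*theta is as close as possible to pi/2, i.e. j = round(pi/(4*theta) - 1/2).
pi/(4*theta) - 1/2 = 21012.7964
(For comparison, the common estimate pi/4 * sqrt(N/k) = 21013.2964; the exact maximiser is used here.)
Optimal iterations = 21013

21013


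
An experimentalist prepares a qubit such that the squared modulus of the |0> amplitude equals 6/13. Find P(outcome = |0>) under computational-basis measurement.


|alpha|^2 = 6/13 = 0.4615
|beta|^2 = 1 - 6/13 = 7/13 = 0.5385
P(|0>) = |alpha|^2 = 0.4615

0.4615


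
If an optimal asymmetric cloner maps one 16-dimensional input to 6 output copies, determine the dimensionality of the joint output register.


Output space = H^(tensor 6) where dim(H) = 16
dim = 16^6
= 256 (after 2 factors)
= 4096 (after 3 factors)
= 65536 (after 4 factors)
= 1048576 (after 5 factors)
= 16777216 (after 6 factors)
= 16777216

16777216


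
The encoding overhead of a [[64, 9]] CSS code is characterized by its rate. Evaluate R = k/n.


Code rate R = k/n
= 9/64
= 0.1406

0.1406


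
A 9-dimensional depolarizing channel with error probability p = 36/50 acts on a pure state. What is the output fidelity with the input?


F = (1-p) + p/d
= (1 - 0.7200) + 0.7200/9
= 0.2800 + 0.0800
= 0.3600

0.3600


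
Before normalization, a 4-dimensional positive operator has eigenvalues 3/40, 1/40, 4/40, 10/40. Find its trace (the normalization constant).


tr(M) = sum of eigenvalues
= 3/40 + 1/40 + 4/40 + 10/40
= 18/40
= 0.4500

0.4500


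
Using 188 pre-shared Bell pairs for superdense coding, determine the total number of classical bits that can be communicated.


Superdense coding allows 2 classical bits per shared entangled pair.
188 pair(s) -> 2 * 188 = 376 classical bits

376


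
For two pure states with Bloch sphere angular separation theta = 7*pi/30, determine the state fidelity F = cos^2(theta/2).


For states separated by angle theta on Bloch sphere:
F = cos^2(theta/2)
theta = 7*pi/30 = 0.7330
theta/2 = 0.3665
cos(theta/2) = 0.9336
F = 0.8716

0.8716


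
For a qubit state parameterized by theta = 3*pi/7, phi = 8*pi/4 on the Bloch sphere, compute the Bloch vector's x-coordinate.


theta = 1.3464, phi = 6.2832
r_x = sin(theta)*cos(phi) = 0.9749 * 1.0000
r_x = 0.9749

0.9749


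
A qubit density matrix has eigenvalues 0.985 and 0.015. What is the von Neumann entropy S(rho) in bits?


S = -p*log2(p) - (1-p)*log2(1-p)
p = 0.9850, 1-p = 0.0150
= -0.9850 * log2(0.9850) - 0.0150 * log2(0.0150)
= -(-0.0215) - (-0.0909)
= 0.1124

0.1124


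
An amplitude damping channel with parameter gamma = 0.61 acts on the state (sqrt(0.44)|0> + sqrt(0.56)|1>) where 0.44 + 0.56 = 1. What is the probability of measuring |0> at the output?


For amplitude damping with parameter gamma on state sqrt(a)|0> + sqrt(b)|1>:
alpha^2 = 0.44, beta^2 = 0.56
P(|0>) = alpha^2 + gamma * beta^2
= 0.44 + 0.61 * 0.56
= 0.44 + 0.3416
= 0.7816

0.7816


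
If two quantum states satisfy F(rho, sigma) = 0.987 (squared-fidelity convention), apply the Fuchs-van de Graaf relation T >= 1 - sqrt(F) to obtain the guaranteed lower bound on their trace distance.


Fuchs-van de Graaf (squared-fidelity convention): 1 - sqrt(F) <= T <= sqrt(1 - F).
Lower bound: T >= 1 - sqrt(F)
sqrt(F) = sqrt(0.987) = 0.9935
T >= 1 - 0.9935
T >= 0.0065

0.0065


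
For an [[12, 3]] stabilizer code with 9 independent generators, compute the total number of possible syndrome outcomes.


Each stabilizer generator gives a binary (+1 or -1) measurement outcome.
With 9 independent generators:
Total syndromes = 2^9
= 512

512


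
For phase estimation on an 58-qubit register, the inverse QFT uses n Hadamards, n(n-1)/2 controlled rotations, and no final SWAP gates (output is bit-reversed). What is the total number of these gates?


Hadamard gates: 58
Controlled rotations: n*(n-1)/2 = 58*57/2 = 1653
SWAP gates: 0 (omitted)
Total = 58 + 1653
= 1711

1711


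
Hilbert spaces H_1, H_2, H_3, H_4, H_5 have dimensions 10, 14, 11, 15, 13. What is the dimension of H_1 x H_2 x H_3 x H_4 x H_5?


dim(H_1 x H_2 x H_3 x H_4 x H_5) = 10 * 14 * 11 * 15 * 13
= 140 * 11 * 15 * 13
= 1540 * 15 * 13
= 23100 * 13
= 300300

300300


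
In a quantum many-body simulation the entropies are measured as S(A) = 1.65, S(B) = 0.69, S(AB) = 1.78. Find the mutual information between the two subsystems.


I(A:B) = S(A) + S(B) - S(AB)
= 1.65 + 0.69 - 1.78
= 0.5600

0.5600


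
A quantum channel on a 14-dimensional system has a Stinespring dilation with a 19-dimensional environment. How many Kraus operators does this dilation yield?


Tracing out the environment in an orthonormal basis {|i>_E} gives Kraus operators K_i = <i|_E U |0>_E.
Number of Kraus operators = dim(H_env) = d_env
= 19

19


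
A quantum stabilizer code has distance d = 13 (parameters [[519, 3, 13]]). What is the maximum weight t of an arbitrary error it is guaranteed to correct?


Code parameters: [[519, 3, 13]], distance d = 13.
Number of correctable errors = floor((d-1)/2)
= floor((13 - 1)/2)
= floor(12/2)
= 6

6


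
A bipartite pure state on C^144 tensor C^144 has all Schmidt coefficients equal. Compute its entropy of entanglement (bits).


For a maximally entangled state in d x d:
S = log2(d) = log2(144)
= 7.1699

7.1699


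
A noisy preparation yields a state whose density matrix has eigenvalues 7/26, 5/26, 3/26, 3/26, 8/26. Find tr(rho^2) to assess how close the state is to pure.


tr(rho^2) = sum of eigenvalues squared
= (7/26)^2 + (5/26)^2 + (3/26)^2 + (3/26)^2 + (8/26)^2
= (49 + 25 + 9 + 9 + 64) / 676
= 156/676
= 0.2308

0.2308


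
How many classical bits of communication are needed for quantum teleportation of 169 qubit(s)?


Quantum teleportation requires 2 classical bits per qubit teleported.
169 qubit(s) -> 2 * 169 = 338 classical bits

338


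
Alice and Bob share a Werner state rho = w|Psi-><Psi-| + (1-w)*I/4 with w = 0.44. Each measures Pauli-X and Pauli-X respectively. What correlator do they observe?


|Psi-> = (|01> - |10>)/sqrt(2)
For the pure Bell state, <X_A X_B> = -1 (Bell-state Pauli correlator).
The maximally-mixed part I/4 has tr(I/4 * P tensor P) = 0 for any traceless Pauli P.
So <X_A X_B>_rho = w * (-1) + (1 - w) * 0
= 0.44 * (-1)
= -0.4400

-0.4400


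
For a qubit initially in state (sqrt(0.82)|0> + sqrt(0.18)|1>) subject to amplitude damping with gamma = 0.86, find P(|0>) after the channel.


For amplitude damping with parameter gamma on state sqrt(a)|0> + sqrt(b)|1>:
alpha^2 = 0.82, beta^2 = 0.18
P(|0>) = alpha^2 + gamma * beta^2
= 0.82 + 0.86 * 0.18
= 0.82 + 0.1548
= 0.9748

0.9748


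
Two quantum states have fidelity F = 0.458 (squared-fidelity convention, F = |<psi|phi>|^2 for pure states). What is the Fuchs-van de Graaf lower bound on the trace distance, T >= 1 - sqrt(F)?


Fuchs-van de Graaf (squared-fidelity convention): 1 - sqrt(F) <= T <= sqrt(1 - F).
Lower bound: T >= 1 - sqrt(F)
sqrt(F) = sqrt(0.458) = 0.6768
T >= 1 - 0.6768
T >= 0.3232

0.3232


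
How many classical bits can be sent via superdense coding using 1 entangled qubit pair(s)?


Superdense coding allows 2 classical bits per shared entangled pair.
1 pair(s) -> 2 * 1 = 2 classical bits

2


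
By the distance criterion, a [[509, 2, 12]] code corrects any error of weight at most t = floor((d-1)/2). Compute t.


Code parameters: [[509, 2, 12]], distance d = 12.
Number of correctable errors = floor((d-1)/2)
= floor((12 - 1)/2)
= floor(11/2)
= 5

5


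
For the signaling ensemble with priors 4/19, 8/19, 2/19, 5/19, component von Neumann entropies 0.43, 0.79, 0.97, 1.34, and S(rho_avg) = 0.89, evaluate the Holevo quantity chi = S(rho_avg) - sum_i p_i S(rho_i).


chi = S(rho) - sum_i p_i * S(rho_i)
Weighted entropy = 4/19 * 0.43 + 8/19 * 0.79 + 2/19 * 0.97 + 5/19 * 1.34
= 0.8779
chi = 0.89 - 0.8779
= 0.0121

0.0121


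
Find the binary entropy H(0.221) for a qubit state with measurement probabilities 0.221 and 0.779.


S = -p*log2(p) - (1-p)*log2(1-p)
p = 0.2210, 1-p = 0.7790
= -0.2210 * log2(0.2210) - 0.7790 * log2(0.7790)
= -(-0.4813) - (-0.2807)
= 0.7620

0.7620


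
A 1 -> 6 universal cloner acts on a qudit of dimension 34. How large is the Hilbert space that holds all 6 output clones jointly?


Output space = H^(tensor 6) where dim(H) = 34
dim = 34^6
= 1156 (after 2 factors)
= 39304 (after 3 factors)
= 1336336 (after 4 factors)
= 45435424 (after 5 factors)
= 1544804416 (after 6 factors)
= 1544804416

1544804416


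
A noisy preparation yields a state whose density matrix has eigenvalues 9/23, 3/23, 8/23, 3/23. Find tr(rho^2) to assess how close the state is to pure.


tr(rho^2) = sum of eigenvalues squared
= (9/23)^2 + (3/23)^2 + (8/23)^2 + (3/23)^2
= (81 + 9 + 64 + 9) / 529
= 163/529
= 0.3081

0.3081


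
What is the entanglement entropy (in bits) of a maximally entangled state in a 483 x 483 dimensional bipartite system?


For a maximally entangled state in d x d:
S = log2(d) = log2(483)
= 8.9159

8.9159


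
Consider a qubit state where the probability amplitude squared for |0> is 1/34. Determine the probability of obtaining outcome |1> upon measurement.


|alpha|^2 = 1/34 = 0.0294
|beta|^2 = 1 - 1/34 = 33/34 = 0.9706
P(|1>) = |beta|^2 = 0.9706

0.9706


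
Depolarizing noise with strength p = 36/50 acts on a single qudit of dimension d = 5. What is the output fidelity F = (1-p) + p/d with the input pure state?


F = (1-p) + p/d
= (1 - 0.7200) + 0.7200/5
= 0.2800 + 0.1440
= 0.4240

0.4240


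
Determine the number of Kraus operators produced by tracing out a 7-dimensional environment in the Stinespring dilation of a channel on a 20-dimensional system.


Tracing out the environment in an orthonormal basis {|i>_E} gives Kraus operators K_i = <i|_E U |0>_E.
Number of Kraus operators = dim(H_env) = d_env
= 7

7


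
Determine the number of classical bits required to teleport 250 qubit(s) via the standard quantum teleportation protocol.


Quantum teleportation requires 2 classical bits per qubit teleported.
250 qubit(s) -> 2 * 250 = 500 classical bits

500


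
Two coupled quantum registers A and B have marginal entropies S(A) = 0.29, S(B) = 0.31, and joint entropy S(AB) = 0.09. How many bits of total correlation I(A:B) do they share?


I(A:B) = S(A) + S(B) - S(AB)
= 0.29 + 0.31 - 0.09
= 0.5100

0.5100


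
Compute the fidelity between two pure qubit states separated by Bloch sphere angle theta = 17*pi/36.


For states separated by angle theta on Bloch sphere:
F = cos^2(theta/2)
theta = 17*pi/36 = 1.4835
theta/2 = 0.7418
cos(theta/2) = 0.7373
F = 0.5436

0.5436


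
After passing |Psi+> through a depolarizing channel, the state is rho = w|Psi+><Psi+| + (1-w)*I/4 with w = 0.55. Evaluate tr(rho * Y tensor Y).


|Psi+> = (|01> + |10>)/sqrt(2)
For the pure Bell state, <Y_A Y_B> = +1 (Bell-state Pauli correlator).
The maximally-mixed part I/4 has tr(I/4 * P tensor P) = 0 for any traceless Pauli P.
So <Y_A Y_B>_rho = w * (+1) + (1 - w) * 0
= 0.55 * (+1)
= 0.5500

0.5500


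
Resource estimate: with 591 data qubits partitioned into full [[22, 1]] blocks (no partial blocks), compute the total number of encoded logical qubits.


Each code block uses 22 physical qubits for 1 logical qubit(s).
Number of complete blocks = floor(591 / 22) = 26
Logical qubits = 26 * 1
= 26

26


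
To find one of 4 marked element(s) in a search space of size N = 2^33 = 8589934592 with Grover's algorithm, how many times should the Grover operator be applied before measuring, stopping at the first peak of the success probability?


After j Grover iterations the success probability is P(j) = sin^2((2j+1)*theta), where sin(theta) = sqrt(k/N).
N = 2^33 = 8589934592, k = 4
sin(theta) = sqrt(k/N) = 2.157918644e-05
theta = arcsin(sqrt(k/N)) = 2.157918644e-05 rad
P(j) reaches its first maximum when (2j+1)*theta is as close as possible to pi/2, i.e. j = round(pi/(4*theta) - 1/2).
pi/(4*theta) - 1/2 = 36395.5970
(For comparison, the common estimate pi/4 * sqrt(N/k) = 36396.0970; the exact maximiser is used here.)
Optimal iterations = 36396

36396


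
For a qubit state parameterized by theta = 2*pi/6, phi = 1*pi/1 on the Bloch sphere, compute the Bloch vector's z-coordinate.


theta = 1.0472, phi = 3.1416
r_z = cos(theta) = 0.5000

0.5000


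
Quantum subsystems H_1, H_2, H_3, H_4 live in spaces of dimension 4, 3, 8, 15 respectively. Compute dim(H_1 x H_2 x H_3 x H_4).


dim(H_1 x H_2 x H_3 x H_4) = 4 * 3 * 8 * 15
= 12 * 8 * 15
= 96 * 15
= 1440

1440


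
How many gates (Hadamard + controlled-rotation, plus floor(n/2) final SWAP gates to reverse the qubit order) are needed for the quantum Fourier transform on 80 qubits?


Hadamard gates: 80
Controlled rotations: n*(n-1)/2 = 80*79/2 = 3160
SWAP gates: floor(n/2) = floor(80/2) = 40
Total = 80 + 3160 + 40
= 3280

3280


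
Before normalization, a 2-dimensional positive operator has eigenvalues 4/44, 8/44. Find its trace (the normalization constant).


tr(M) = sum of eigenvalues
= 4/44 + 8/44
= 12/44
= 0.2727

0.2727


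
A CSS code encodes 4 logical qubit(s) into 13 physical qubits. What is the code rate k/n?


Code rate R = k/n
= 4/13
= 0.3077

0.3077


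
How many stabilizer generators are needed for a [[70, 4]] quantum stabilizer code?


For an [[n,k]] stabilizer code:
Number of stabilizer generators = n - k
= 70 - 4
= 66

66


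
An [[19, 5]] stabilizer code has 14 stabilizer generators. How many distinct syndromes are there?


Each stabilizer generator gives a binary (+1 or -1) measurement outcome.
With 14 independent generators:
Total syndromes = 2^14
= 16384

16384


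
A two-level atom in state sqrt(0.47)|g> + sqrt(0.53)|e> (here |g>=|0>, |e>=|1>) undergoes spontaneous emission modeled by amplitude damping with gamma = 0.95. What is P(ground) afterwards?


For amplitude damping with parameter gamma on state sqrt(a)|0> + sqrt(b)|1>:
alpha^2 = 0.47, beta^2 = 0.53
P(|0>) = alpha^2 + gamma * beta^2
= 0.47 + 0.95 * 0.53
= 0.47 + 0.5035
= 0.9735

0.9735


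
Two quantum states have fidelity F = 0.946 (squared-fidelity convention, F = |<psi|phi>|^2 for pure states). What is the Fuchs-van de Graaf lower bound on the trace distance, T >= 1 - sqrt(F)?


Fuchs-van de Graaf (squared-fidelity convention): 1 - sqrt(F) <= T <= sqrt(1 - F).
Lower bound: T >= 1 - sqrt(F)
sqrt(F) = sqrt(0.946) = 0.9726
T >= 1 - 0.9726
T >= 0.0274

0.0274


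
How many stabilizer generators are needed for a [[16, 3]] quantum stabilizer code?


For an [[n,k]] stabilizer code:
Number of stabilizer generators = n - k
= 16 - 3
= 13

13


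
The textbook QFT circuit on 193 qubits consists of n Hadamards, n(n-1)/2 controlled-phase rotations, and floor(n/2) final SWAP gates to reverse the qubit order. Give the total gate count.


Hadamard gates: 193
Controlled rotations: n*(n-1)/2 = 193*192/2 = 18528
SWAP gates: floor(n/2) = floor(193/2) = 96
Total = 193 + 18528 + 96
= 18817

18817


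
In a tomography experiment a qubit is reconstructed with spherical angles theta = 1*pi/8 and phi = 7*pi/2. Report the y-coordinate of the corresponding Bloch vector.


theta = 0.3927, phi = 10.9956
r_y = sin(theta)*sin(phi) = 0.3827 * -1.0000
r_y = -0.3827

-0.3827


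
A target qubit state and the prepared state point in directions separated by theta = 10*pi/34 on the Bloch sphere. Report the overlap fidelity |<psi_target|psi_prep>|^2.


For states separated by angle theta on Bloch sphere:
F = cos^2(theta/2)
theta = 10*pi/34 = 0.9240
theta/2 = 0.4620
cos(theta/2) = 0.8952
F = 0.8013

0.8013


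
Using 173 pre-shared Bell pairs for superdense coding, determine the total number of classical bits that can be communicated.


Superdense coding allows 2 classical bits per shared entangled pair.
173 pair(s) -> 2 * 173 = 346 classical bits

346


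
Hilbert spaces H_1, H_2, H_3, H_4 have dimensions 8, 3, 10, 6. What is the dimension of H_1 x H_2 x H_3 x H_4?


dim(H_1 x H_2 x H_3 x H_4) = 8 * 3 * 10 * 6
= 24 * 10 * 6
= 240 * 6
= 1440

1440


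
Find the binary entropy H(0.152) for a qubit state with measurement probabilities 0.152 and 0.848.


S = -p*log2(p) - (1-p)*log2(1-p)
p = 0.1520, 1-p = 0.8480
= -0.1520 * log2(0.1520) - 0.8480 * log2(0.8480)
= -(-0.4131) - (-0.2017)
= 0.6148

0.6148


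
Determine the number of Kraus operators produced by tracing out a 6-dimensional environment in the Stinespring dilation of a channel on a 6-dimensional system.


Tracing out the environment in an orthonormal basis {|i>_E} gives Kraus operators K_i = <i|_E U |0>_E.
Number of Kraus operators = dim(H_env) = d_env
= 6

6


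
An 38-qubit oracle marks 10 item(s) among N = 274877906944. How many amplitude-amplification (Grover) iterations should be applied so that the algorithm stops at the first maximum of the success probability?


After j Grover iterations the success probability is P(j) = sin^2((2j+1)*theta), where sin(theta) = sqrt(k/N).
N = 2^38 = 274877906944, k = 10
sin(theta) = sqrt(k/N) = 6.031565972e-06
theta = arcsin(sqrt(k/N)) = 6.031565972e-06 rad
P(j) reaches its first maximum when (2j+1)*theta is as close as possible to pi/2, i.e. j = round(pi/(4*theta) - 1/2).
pi/(4*theta) - 1/2 = 130214.1353
(For comparison, the common estimate pi/4 * sqrt(N/k) = 130214.6353; the exact maximiser is used here.)
Optimal iterations = 130214

130214


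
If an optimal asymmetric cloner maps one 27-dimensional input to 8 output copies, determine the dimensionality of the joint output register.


Output space = H^(tensor 8) where dim(H) = 27
dim = 27^8
= 729 (after 2 factors)
= 19683 (after 3 factors)
= 531441 (after 4 factors)
= 14348907 (after 5 factors)
= 387420489 (after 6 factors)
= 10460353203 (after 7 factors)
= 282429536481 (after 8 factors)
= 282429536481

282429536481


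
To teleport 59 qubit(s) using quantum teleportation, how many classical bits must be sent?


Quantum teleportation requires 2 classical bits per qubit teleported.
59 qubit(s) -> 2 * 59 = 118 classical bits

118


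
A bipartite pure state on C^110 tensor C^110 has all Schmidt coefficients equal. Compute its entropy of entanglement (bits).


For a maximally entangled state in d x d:
S = log2(d) = log2(110)
= 6.7814

6.7814


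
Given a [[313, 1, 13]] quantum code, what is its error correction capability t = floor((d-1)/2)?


Code parameters: [[313, 1, 13]], distance d = 13.
Number of correctable errors = floor((d-1)/2)
= floor((13 - 1)/2)
= floor(12/2)
= 6

6


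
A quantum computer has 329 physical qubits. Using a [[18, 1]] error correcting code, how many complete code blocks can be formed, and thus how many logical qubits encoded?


Each code block uses 18 physical qubits for 1 logical qubit(s).
Number of complete blocks = floor(329 / 18) = 18
Logical qubits = 18 * 1
= 18

18


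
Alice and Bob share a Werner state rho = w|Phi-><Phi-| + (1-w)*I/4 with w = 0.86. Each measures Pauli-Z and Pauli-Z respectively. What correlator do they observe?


|Phi-> = (|00> - |11>)/sqrt(2)
For the pure Bell state, <Z_A Z_B> = +1 (Bell-state Pauli correlator).
The maximally-mixed part I/4 has tr(I/4 * P tensor P) = 0 for any traceless Pauli P.
So <Z_A Z_B>_rho = w * (+1) + (1 - w) * 0
= 0.86 * (+1)
= 0.8600

0.8600


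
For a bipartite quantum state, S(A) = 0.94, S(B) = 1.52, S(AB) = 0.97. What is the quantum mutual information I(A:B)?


I(A:B) = S(A) + S(B) - S(AB)
= 0.94 + 1.52 - 0.97
= 1.4900

1.4900


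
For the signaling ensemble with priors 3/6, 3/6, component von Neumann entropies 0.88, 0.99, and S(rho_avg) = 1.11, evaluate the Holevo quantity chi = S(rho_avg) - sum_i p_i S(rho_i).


chi = S(rho) - sum_i p_i * S(rho_i)
Weighted entropy = 3/6 * 0.88 + 3/6 * 0.99
= 0.9350
chi = 1.11 - 0.9350
= 0.1750

0.1750


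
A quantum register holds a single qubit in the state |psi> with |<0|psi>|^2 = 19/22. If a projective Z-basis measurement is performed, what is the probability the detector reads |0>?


|alpha|^2 = 19/22 = 0.8636
|beta|^2 = 1 - 19/22 = 3/22 = 0.1364
P(|0>) = |alpha|^2 = 0.8636

0.8636


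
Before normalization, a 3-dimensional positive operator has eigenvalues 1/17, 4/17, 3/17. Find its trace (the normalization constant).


tr(M) = sum of eigenvalues
= 1/17 + 4/17 + 3/17
= 8/17
= 0.4706

0.4706


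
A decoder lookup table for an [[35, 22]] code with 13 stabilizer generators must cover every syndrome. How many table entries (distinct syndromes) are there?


Each stabilizer generator gives a binary (+1 or -1) measurement outcome.
With 13 independent generators:
Total syndromes = 2^13
= 8192

8192


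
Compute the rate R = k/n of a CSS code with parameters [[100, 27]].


Code rate R = k/n
= 27/100
= 0.2700

0.2700


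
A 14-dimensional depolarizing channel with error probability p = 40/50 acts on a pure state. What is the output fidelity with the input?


F = (1-p) + p/d
= (1 - 0.8000) + 0.8000/14
= 0.2000 + 0.0571
= 0.2571

0.2571


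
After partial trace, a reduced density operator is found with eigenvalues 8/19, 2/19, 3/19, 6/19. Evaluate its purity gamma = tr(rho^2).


tr(rho^2) = sum of eigenvalues squared
= (8/19)^2 + (2/19)^2 + (3/19)^2 + (6/19)^2
= (64 + 4 + 9 + 36) / 361
= 113/361
= 0.3130

0.3130


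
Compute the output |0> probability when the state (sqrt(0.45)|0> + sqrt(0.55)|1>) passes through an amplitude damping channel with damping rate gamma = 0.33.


For amplitude damping with parameter gamma on state sqrt(a)|0> + sqrt(b)|1>:
alpha^2 = 0.45, beta^2 = 0.55
P(|0>) = alpha^2 + gamma * beta^2
= 0.45 + 0.33 * 0.55
= 0.45 + 0.1815
= 0.6315

0.6315


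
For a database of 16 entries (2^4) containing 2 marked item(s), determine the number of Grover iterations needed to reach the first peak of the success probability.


After j Grover iterations the success probability is P(j) = sin^2((2j+1)*theta), where sin(theta) = sqrt(k/N).
N = 2^4 = 16, k = 2
sin(theta) = sqrt(k/N) = 0.3535533906
theta = arcsin(sqrt(k/N)) = 0.3613671239 rad
P(j) reaches its first maximum when (2j+1)*theta is as close as possible to pi/2, i.e. j = round(pi/(4*theta) - 1/2).
pi/(4*theta) - 1/2 = 1.6734
(For comparison, the common estimate pi/4 * sqrt(N/k) = 2.2214; the exact maximiser is used here.)
Optimal iterations = 2

2


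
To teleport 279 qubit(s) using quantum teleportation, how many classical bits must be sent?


Quantum teleportation requires 2 classical bits per qubit teleported.
279 qubit(s) -> 2 * 279 = 558 classical bits

558


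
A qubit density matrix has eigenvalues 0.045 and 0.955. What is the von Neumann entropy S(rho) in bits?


S = -p*log2(p) - (1-p)*log2(1-p)
p = 0.0450, 1-p = 0.9550
= -0.0450 * log2(0.0450) - 0.9550 * log2(0.9550)
= -(-0.2013) - (-0.0634)
= 0.2648

0.2648


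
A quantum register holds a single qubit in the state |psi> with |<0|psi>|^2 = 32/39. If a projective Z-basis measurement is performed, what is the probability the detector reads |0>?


|alpha|^2 = 32/39 = 0.8205
|beta|^2 = 1 - 32/39 = 7/39 = 0.1795
P(|0>) = |alpha|^2 = 0.8205

0.8205


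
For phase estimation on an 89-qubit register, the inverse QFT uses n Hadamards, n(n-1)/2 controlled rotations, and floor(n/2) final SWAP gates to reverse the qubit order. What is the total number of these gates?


Hadamard gates: 89
Controlled rotations: n*(n-1)/2 = 89*88/2 = 3916
SWAP gates: floor(n/2) = floor(89/2) = 44
Total = 89 + 3916 + 44
= 4049

4049


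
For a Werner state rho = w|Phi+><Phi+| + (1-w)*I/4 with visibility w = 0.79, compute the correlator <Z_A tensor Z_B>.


|Phi+> = (|00> + |11>)/sqrt(2)
For the pure Bell state, <Z_A Z_B> = +1 (Bell-state Pauli correlator).
The maximally-mixed part I/4 has tr(I/4 * P tensor P) = 0 for any traceless Pauli P.
So <Z_A Z_B>_rho = w * (+1) + (1 - w) * 0
= 0.79 * (+1)
= 0.7900

0.7900


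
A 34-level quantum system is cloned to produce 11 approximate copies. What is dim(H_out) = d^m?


Output space = H^(tensor 11) where dim(H) = 34
dim = 34^11
= 1156 (after 2 factors)
= 39304 (after 3 factors)
= 1336336 (after 4 factors)
= 45435424 (after 5 factors)
= 1544804416 (after 6 factors)
= 52523350144 (after 7 factors)
= 1785793904896 (after 8 factors)
= 60716992766464 (after 9 factors)
= 2064377754059776 (after 10 factors)
= 70188843638032384 (after 11 factors)
= 70188843638032384

70188843638032384


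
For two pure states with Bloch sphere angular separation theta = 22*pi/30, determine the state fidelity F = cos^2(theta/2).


For states separated by angle theta on Bloch sphere:
F = cos^2(theta/2)
theta = 22*pi/30 = 2.3038
theta/2 = 1.1519
cos(theta/2) = 0.4067
F = 0.1654

0.1654


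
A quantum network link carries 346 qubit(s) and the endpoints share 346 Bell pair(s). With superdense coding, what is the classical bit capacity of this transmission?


Superdense coding allows 2 classical bits per shared entangled pair.
346 pair(s) -> 2 * 346 = 692 classical bits

692


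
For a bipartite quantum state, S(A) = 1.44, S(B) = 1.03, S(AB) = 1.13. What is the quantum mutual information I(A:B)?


I(A:B) = S(A) + S(B) - S(AB)
= 1.44 + 1.03 - 1.13
= 1.3400

1.3400


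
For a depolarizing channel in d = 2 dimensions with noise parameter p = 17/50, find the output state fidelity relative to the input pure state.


F = (1-p) + p/d
= (1 - 0.3400) + 0.3400/2
= 0.6600 + 0.1700
= 0.8300

0.8300


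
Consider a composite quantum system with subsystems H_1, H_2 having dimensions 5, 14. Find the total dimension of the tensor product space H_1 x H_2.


dim(H_1 x H_2) = 5 * 14
= 70

70


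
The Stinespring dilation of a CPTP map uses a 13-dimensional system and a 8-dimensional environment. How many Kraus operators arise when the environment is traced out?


Tracing out the environment in an orthonormal basis {|i>_E} gives Kraus operators K_i = <i|_E U |0>_E.
Number of Kraus operators = dim(H_env) = d_env
= 8

8


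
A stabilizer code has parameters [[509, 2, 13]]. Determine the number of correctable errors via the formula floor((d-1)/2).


Code parameters: [[509, 2, 13]], distance d = 13.
Number of correctable errors = floor((d-1)/2)
= floor((13 - 1)/2)
= floor(12/2)
= 6

6


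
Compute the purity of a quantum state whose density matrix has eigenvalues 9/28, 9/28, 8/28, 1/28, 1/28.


tr(rho^2) = sum of eigenvalues squared
= (9/28)^2 + (9/28)^2 + (8/28)^2 + (1/28)^2 + (1/28)^2
= (81 + 81 + 64 + 1 + 1) / 784
= 228/784
= 0.2908

0.2908


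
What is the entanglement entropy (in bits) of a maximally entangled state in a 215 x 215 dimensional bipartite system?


For a maximally entangled state in d x d:
S = log2(d) = log2(215)
= 7.7482

7.7482


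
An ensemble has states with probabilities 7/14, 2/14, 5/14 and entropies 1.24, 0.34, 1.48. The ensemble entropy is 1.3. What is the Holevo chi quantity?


chi = S(rho) - sum_i p_i * S(rho_i)
Weighted entropy = 7/14 * 1.24 + 2/14 * 0.34 + 5/14 * 1.48
= 1.1971
chi = 1.3 - 1.1971
= 0.1029

0.1029


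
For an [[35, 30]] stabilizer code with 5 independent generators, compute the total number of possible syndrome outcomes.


Each stabilizer generator gives a binary (+1 or -1) measurement outcome.
With 5 independent generators:
Total syndromes = 2^5
= 32

32


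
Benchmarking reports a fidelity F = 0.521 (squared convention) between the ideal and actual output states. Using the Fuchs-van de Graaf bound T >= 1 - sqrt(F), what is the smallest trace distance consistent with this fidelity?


Fuchs-van de Graaf (squared-fidelity convention): 1 - sqrt(F) <= T <= sqrt(1 - F).
Lower bound: T >= 1 - sqrt(F)
sqrt(F) = sqrt(0.521) = 0.7218
T >= 1 - 0.7218
T >= 0.2782

0.2782


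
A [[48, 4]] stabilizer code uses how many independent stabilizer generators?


For an [[n,k]] stabilizer code:
Number of stabilizer generators = n - k
= 48 - 4
= 44

44


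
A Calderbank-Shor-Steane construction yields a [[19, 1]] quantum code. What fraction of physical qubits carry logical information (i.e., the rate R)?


Code rate R = k/n
= 1/19
= 0.0526

0.0526


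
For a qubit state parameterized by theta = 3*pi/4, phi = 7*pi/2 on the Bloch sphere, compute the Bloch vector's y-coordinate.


theta = 2.3562, phi = 10.9956
r_y = sin(theta)*sin(phi) = 0.7071 * -1.0000
r_y = -0.7071

-0.7071


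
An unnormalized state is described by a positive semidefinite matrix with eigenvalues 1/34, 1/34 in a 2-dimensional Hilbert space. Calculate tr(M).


tr(M) = sum of eigenvalues
= 1/34 + 1/34
= 2/34
= 0.0588

0.0588


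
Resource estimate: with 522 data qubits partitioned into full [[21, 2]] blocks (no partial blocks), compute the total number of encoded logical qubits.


Each code block uses 21 physical qubits for 2 logical qubit(s).
Number of complete blocks = floor(522 / 21) = 24
Logical qubits = 24 * 2
= 48

48


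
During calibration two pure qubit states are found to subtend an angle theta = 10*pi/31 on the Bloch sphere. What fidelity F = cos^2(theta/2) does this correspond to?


For states separated by angle theta on Bloch sphere:
F = cos^2(theta/2)
theta = 10*pi/31 = 1.0134
theta/2 = 0.5067
cos(theta/2) = 0.8743
F = 0.7645

0.7645


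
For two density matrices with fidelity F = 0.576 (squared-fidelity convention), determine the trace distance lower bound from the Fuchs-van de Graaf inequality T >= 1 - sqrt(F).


Fuchs-van de Graaf (squared-fidelity convention): 1 - sqrt(F) <= T <= sqrt(1 - F).
Lower bound: T >= 1 - sqrt(F)
sqrt(F) = sqrt(0.576) = 0.7589
T >= 1 - 0.7589
T >= 0.2411

0.2411


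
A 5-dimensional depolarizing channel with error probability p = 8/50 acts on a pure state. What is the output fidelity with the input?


F = (1-p) + p/d
= (1 - 0.1600) + 0.1600/5
= 0.8400 + 0.0320
= 0.8720

0.8720


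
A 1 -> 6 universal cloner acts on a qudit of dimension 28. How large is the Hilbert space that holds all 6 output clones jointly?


Output space = H^(tensor 6) where dim(H) = 28
dim = 28^6
= 784 (after 2 factors)
= 21952 (after 3 factors)
= 614656 (after 4 factors)
= 17210368 (after 5 factors)
= 481890304 (after 6 factors)
= 481890304

481890304


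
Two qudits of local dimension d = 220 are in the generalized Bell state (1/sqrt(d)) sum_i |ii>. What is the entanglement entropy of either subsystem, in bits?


For a maximally entangled state in d x d:
S = log2(d) = log2(220)
= 7.7814

7.7814


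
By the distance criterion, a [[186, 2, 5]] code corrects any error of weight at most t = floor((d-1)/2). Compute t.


Code parameters: [[186, 2, 5]], distance d = 5.
Number of correctable errors = floor((d-1)/2)
= floor((5 - 1)/2)
= floor(4/2)
= 2

2


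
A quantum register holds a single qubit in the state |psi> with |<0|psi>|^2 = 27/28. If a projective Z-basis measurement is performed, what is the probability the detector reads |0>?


|alpha|^2 = 27/28 = 0.9643
|beta|^2 = 1 - 27/28 = 1/28 = 0.0357
P(|0>) = |alpha|^2 = 0.9643

0.9643


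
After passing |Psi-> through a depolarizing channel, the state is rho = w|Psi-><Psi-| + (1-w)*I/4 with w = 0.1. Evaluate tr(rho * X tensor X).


|Psi-> = (|01> - |10>)/sqrt(2)
For the pure Bell state, <X_A X_B> = -1 (Bell-state Pauli correlator).
The maximally-mixed part I/4 has tr(I/4 * P tensor P) = 0 for any traceless Pauli P.
So <X_A X_B>_rho = w * (-1) + (1 - w) * 0
= 0.1 * (-1)
= -0.1000

-0.1000


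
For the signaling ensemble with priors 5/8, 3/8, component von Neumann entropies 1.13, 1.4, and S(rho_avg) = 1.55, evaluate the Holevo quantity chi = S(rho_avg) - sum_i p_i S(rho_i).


chi = S(rho) - sum_i p_i * S(rho_i)
Weighted entropy = 5/8 * 1.13 + 3/8 * 1.4
= 1.2312
chi = 1.55 - 1.2312
= 0.3188

0.3188


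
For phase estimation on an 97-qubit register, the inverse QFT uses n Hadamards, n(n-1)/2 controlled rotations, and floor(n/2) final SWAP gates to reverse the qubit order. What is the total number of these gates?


Hadamard gates: 97
Controlled rotations: n*(n-1)/2 = 97*96/2 = 4656
SWAP gates: floor(n/2) = floor(97/2) = 48
Total = 97 + 4656 + 48
= 4801

4801


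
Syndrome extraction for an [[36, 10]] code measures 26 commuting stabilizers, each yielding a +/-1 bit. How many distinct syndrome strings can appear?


Each stabilizer generator gives a binary (+1 or -1) measurement outcome.
With 26 independent generators:
Total syndromes = 2^26
= 67108864

67108864


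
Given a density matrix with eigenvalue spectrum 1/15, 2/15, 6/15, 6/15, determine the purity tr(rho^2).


tr(rho^2) = sum of eigenvalues squared
= (1/15)^2 + (2/15)^2 + (6/15)^2 + (6/15)^2
= (1 + 4 + 36 + 36) / 225
= 77/225
= 0.3422

0.3422


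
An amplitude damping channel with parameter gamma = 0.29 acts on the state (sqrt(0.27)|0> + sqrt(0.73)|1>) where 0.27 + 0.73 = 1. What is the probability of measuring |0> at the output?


For amplitude damping with parameter gamma on state sqrt(a)|0> + sqrt(b)|1>:
alpha^2 = 0.27, beta^2 = 0.73
P(|0>) = alpha^2 + gamma * beta^2
= 0.27 + 0.29 * 0.73
= 0.27 + 0.2117
= 0.4817

0.4817


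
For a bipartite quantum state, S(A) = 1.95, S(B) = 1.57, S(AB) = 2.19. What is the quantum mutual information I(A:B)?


I(A:B) = S(A) + S(B) - S(AB)
= 1.95 + 1.57 - 2.19
= 1.3300

1.3300


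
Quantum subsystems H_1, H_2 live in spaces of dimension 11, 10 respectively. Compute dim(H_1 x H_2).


dim(H_1 x H_2) = 11 * 10
= 110

110


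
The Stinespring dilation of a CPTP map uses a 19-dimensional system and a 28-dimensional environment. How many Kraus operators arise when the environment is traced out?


Tracing out the environment in an orthonormal basis {|i>_E} gives Kraus operators K_i = <i|_E U |0>_E.
Number of Kraus operators = dim(H_env) = d_env
= 28

28


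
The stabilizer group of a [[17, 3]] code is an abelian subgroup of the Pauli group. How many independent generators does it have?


For an [[n,k]] stabilizer code:
Number of stabilizer generators = n - k
= 17 - 3
= 14

14


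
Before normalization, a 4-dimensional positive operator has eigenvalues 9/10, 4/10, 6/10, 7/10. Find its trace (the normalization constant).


tr(M) = sum of eigenvalues
= 9/10 + 4/10 + 6/10 + 7/10
= 26/10
= 2.6000

2.6000


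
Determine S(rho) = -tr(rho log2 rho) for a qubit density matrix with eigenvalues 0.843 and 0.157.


S = -p*log2(p) - (1-p)*log2(1-p)
p = 0.8430, 1-p = 0.1570
= -0.8430 * log2(0.8430) - 0.1570 * log2(0.1570)
= -(-0.2077) - (-0.4194)
= 0.6271

0.6271


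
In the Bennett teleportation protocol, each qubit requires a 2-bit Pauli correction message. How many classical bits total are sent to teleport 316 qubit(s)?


Quantum teleportation requires 2 classical bits per qubit teleported.
316 qubit(s) -> 2 * 316 = 632 classical bits

632


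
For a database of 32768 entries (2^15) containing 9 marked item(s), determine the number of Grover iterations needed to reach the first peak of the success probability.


After j Grover iterations the success probability is P(j) = sin^2((2j+1)*theta), where sin(theta) = sqrt(k/N).
N = 2^15 = 32768, k = 9
sin(theta) = sqrt(k/N) = 0.01657281518
theta = arcsin(sqrt(k/N)) = 0.01657357392 rad
P(j) reaches its first maximum when (2j+1)*theta is as close as possible to pi/2, i.e. j = round(pi/(4*theta) - 1/2).
pi/(4*theta) - 1/2 = 46.8886
(For comparison, the common estimate pi/4 * sqrt(N/k) = 47.3908; the exact maximiser is used here.)
Optimal iterations = 47

47


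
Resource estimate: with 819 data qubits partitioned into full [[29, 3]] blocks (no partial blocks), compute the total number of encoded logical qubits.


Each code block uses 29 physical qubits for 3 logical qubit(s).
Number of complete blocks = floor(819 / 29) = 28
Logical qubits = 28 * 3
= 84

84


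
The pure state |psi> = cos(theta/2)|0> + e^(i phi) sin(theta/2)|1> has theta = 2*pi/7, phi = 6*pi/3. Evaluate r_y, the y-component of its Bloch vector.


theta = 0.8976, phi = 6.2832
r_y = sin(theta)*sin(phi) = 0.7818 * 0.0000
r_y = 0.0000

0.0000


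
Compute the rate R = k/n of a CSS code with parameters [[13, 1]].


Code rate R = k/n
= 1/13
= 0.0769

0.0769


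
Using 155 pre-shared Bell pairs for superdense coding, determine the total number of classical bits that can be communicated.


Superdense coding allows 2 classical bits per shared entangled pair.
155 pair(s) -> 2 * 155 = 310 classical bits

310


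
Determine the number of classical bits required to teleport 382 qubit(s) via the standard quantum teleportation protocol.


Quantum teleportation requires 2 classical bits per qubit teleported.
382 qubit(s) -> 2 * 382 = 764 classical bits

764


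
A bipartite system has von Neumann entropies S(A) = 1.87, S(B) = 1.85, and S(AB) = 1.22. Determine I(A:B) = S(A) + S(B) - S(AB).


I(A:B) = S(A) + S(B) - S(AB)
= 1.87 + 1.85 - 1.22
= 2.5000

2.5000


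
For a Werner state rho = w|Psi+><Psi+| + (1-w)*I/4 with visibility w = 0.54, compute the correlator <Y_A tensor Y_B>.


|Psi+> = (|01> + |10>)/sqrt(2)
For the pure Bell state, <Y_A Y_B> = +1 (Bell-state Pauli correlator).
The maximally-mixed part I/4 has tr(I/4 * P tensor P) = 0 for any traceless Pauli P.
So <Y_A Y_B>_rho = w * (+1) + (1 - w) * 0
= 0.54 * (+1)
= 0.5400

0.5400


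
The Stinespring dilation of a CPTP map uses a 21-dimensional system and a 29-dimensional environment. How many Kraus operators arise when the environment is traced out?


Tracing out the environment in an orthonormal basis {|i>_E} gives Kraus operators K_i = <i|_E U |0>_E.
Number of Kraus operators = dim(H_env) = d_env
= 29

29


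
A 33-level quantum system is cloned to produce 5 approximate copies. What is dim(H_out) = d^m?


Output space = H^(tensor 5) where dim(H) = 33
dim = 33^5
= 1089 (after 2 factors)
= 35937 (after 3 factors)
= 1185921 (after 4 factors)
= 39135393 (after 5 factors)
= 39135393

39135393


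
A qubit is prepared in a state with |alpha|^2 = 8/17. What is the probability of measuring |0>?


|alpha|^2 = 8/17 = 0.4706
|beta|^2 = 1 - 8/17 = 9/17 = 0.5294
P(|0>) = |alpha|^2 = 0.4706

0.4706


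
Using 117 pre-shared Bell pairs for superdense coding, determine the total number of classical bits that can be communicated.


Superdense coding allows 2 classical bits per shared entangled pair.
117 pair(s) -> 2 * 117 = 234 classical bits

234


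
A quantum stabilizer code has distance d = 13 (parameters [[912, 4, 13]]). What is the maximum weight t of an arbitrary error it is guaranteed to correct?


Code parameters: [[912, 4, 13]], distance d = 13.
Number of correctable errors = floor((d-1)/2)
= floor((13 - 1)/2)
= floor(12/2)
= 6

6
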